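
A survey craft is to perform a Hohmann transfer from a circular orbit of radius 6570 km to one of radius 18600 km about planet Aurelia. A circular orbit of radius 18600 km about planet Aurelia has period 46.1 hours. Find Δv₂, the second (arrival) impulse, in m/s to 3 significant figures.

From Kepler's third law T² = 4π²r³/μ at r = 18600 km, T = 46.1 hours = 46.1 × 3600 s = 1.6596×10^5 s: μ = 4π²r³/T² = 9223.41 km³/s².
Semi-major axis of the transfer orbit: a_t = (6570 + 18600)/2 = 12585 km.
Circular speed at r = 18600 km: v_c = √(μ/r) = 0.7042 km/s.
Vis-viva on the transfer ellipse at r = 18600 km gives v_t = √[μ(2/r − 1/a_t)] = 0.5088 km/s.
Δv₂ = |v_t − v_c| = |0.5088 − 0.7042| = 0.1954 km/s.

Δv₂ = 195 m/s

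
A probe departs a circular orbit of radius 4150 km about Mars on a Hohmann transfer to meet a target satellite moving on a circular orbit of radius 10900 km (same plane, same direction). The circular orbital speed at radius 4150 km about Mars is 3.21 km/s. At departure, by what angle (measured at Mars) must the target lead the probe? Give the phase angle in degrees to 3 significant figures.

From the circular-orbit relation v² = μ/r at r = 4150 km: μ = v²r = (3.21)² × 4150 = 42762.0 km³/s².
Transfer-ellipse semi-major axis a_t = (r₁ + r₂)/2 = (4150 + 10900)/2 = 7525 km.
Transfer time t = π√(a_t³/μ) = 9917.01 s.
The target's mean motion on its circular orbit is ω₂ = √(μ/r₂³) = 1.81714×10^-4 rad/s.
Angle swept by the target during transfer: ω₂·t = 1.8021 rad = 103.3°.
Arrival is 180° from departure on the ellipse, so φ = 180° − 103.3° = 76.7°.

φ = 76.7°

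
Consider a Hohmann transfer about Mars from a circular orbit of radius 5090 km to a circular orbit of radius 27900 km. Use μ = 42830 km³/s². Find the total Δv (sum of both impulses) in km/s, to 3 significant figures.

Δv = 1.42 km/s

Transfer-ellipse semi-major axis a_t = (r₁ + r₂)/2 = (5090 + 27900)/2 = 16495 km.
At r₁ the circular-orbit speed is v₁ = √(μ/r₁) = 2.90078 km/s.
Transfer-orbit speed at r₁ (v² = μ(2/r − 1/a)): v_p = √[μ(2/r₁ − 1/a_t)] = 3.77260 km/s.
First burn Δv₁ = |v_p − v₁| = 0.87182 km/s.
At r₂, v₂ = √(μ/r₂) = 1.2390 km/s.
Transfer-orbit speed at r₂: v_a = √[μ(2/r₂ − 1/a_t)] = 0.68826 km/s.
Second burn Δv₂ = |v₂ − v_a| = 0.55074 km/s.
Δv = Δv₁ + Δv₂ = 0.87182 + 0.55074 = 1.423 km/s.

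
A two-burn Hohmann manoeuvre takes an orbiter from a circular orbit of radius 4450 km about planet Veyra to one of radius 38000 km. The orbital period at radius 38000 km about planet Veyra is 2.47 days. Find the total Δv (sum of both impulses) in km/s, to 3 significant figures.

From Kepler's third law T² = 4π²r³/μ at r = 38000 km, T = 2.47 days = 2.47 × 86400 s = 2.13408×10^5 s: μ = 4π²r³/T² = 47565.2 km³/s².
Semi-major axis of the transfer orbit: a_t = (4450 + 38000)/2 = 21225 km.
Circular speed at r₁: v₁ = √(μ/r₁) = √(47565.2/4450) = 3.26937 km/s.
Transfer-orbit speed at r₁ (v² = μ(2/r − 1/a)): v_p = √[μ(2/r₁ − 1/a_t)] = 4.37454 km/s.
First burn Δv₁ = |v_p − v₁| = 1.1052 km/s.
Circular speed at r₂: v₂ = √(μ/r₂) = 1.1188 km/s.
Transfer-orbit speed at r₂: v_a = √[μ(2/r₂ − 1/a_t)] = 0.51228 km/s.
Second burn Δv₂ = |v₂ − v_a| = 0.60652 km/s.
Total Δv = Δv₁ + Δv₂ = 1.712 km/s.

Δv = 1.71 km/s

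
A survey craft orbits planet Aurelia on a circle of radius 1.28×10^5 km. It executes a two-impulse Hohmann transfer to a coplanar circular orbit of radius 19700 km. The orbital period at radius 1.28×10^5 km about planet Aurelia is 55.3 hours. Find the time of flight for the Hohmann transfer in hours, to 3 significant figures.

t = 12.1 hours

From Kepler's third law T² = 4π²r³/μ at r = 1.28×10^5 km, T = 55.3 hours = 55.3 × 3600 s = 1.9908×10^5 s: μ = 4π²r³/T² = 2.08898×10^6 km³/s².
Semi-major axis of the transfer orbit: a_t = (1.280×10^5 + 19700)/2 = 73850 km.
By Kepler's third law the transfer-orbit period is T = 2π√(a_t³/μ), so t = T/2 = 43620 s.
Converting: 43620 s ÷ 3600 s/hour = 12.1 hours.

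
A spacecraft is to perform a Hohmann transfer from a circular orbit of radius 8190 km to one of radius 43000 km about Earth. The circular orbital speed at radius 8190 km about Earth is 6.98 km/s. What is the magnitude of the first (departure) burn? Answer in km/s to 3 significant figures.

From the circular-orbit relation v² = μ/r at r = 8190 km: μ = v²r = (6.98)² × 8190 = 3.99020×10^5 km³/s².
Semi-major axis of the transfer orbit: a_t = (8190 + 43000)/2 = 25595 km.
On the circular orbit at r = 8190 km, v_c = √(μ/r) = 6.980 km/s.
Vis-viva on the transfer ellipse at r = 8190 km gives v_t = √[μ(2/r − 1/a_t)] = 9.047 km/s.
Δv₁ = |v_t − v_c| = |9.047 − 6.980| = 2.067 km/s.

Δv₁ = 2.07 km/s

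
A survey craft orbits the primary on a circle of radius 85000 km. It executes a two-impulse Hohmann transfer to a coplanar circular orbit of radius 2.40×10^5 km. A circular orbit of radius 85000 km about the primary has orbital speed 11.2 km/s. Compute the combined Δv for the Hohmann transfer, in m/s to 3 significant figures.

From the circular-orbit relation v² = μ/r at r = 85000 km: μ = v²r = (11.2)² × 85000 = 1.06624×10^7 km³/s².
Semi-major axis of the transfer orbit: a_t = (85000 + 2.400×10^5)/2 = 1.625×10^5 km.
Circular speed at r₁: v₁ = √(μ/r₁) = √(1.06624×10^7/85000) = 11.200 km/s.
Transfer-orbit speed at r₁ (v² = μ(2/r − 1/a)): v_p = √[μ(2/r₁ − 1/a_t)] = 13.611 km/s.
First burn Δv₁ = |v_p − v₁| = 2.411 km/s.
Circular speed at r₂: v₂ = √(μ/r₂) = 6.6653 km/s.
Transfer-orbit speed at r₂: v_a = √[μ(2/r₂ − 1/a_t)] = 4.8206 km/s.
Second burn Δv₂ = |v₂ − v_a| = 1.845 km/s.
Δv = Δv₁ + Δv₂ = 2.411 + 1.845 = 4.256 km/s.

Δv = 4260 m/s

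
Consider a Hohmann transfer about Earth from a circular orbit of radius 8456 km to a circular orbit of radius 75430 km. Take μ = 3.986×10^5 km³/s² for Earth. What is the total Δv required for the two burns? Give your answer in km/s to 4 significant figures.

Δv = 3.608 km/s

Transfer-ellipse semi-major axis a_t = (r₁ + r₂)/2 = (8456 + 75430)/2 = 41943 km.
Circular speed at r₁: v₁ = √(μ/r₁) = √(3.986×10^5/8456) = 6.866 km/s.
On the transfer ellipse at r₁, v² = μ(2/r − 1/a) gives v_p = √[μ(2/r₁ − 1/a_t)] = 9.207 km/s.
First burn Δv₁ = |v_p − v₁| = 2.341 km/s.
At r₂, v₂ = √(μ/r₂) = 2.299 km/s.
Transfer-orbit speed at r₂: v_a = √[μ(2/r₂ − 1/a_t)] = 1.032 km/s.
Second burn Δv₂ = |v₂ − v_a| = 1.267 km/s.
Δv = Δv₁ + Δv₂ = 2.341 + 1.267 = 3.608 km/s.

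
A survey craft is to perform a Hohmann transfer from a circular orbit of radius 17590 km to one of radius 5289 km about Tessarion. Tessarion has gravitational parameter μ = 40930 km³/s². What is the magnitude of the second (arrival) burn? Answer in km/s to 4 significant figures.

The Hohmann ellipse has a_t = (r₁ + r₂)/2 = 11439.5 km.
On the circular orbit at r = 5289 km, v_c = √(μ/r) = 2.7819 km/s.
Transfer-orbit speed at the same r (vis-viva, a = a_t): v_t = √[μ(2/r − 1/a_t)] = 3.4496 km/s.
Δv₂ = |v_t − v_c| = |3.4496 − 2.7819| = 0.6677 km/s.

Δv₂ = 0.6677 km/s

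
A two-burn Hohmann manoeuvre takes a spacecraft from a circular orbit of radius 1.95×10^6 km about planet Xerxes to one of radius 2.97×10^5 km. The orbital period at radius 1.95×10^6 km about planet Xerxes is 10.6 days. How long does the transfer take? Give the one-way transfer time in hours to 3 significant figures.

t = 55.6 hours

From Kepler's third law T² = 4π²r³/μ at r = 1.95×10^6 km, T = 10.6 days = 10.6 × 86400 s = 9.1584×10^5 s: μ = 4π²r³/T² = 3.48999×10^8 km³/s².
The Hohmann ellipse has a_t = (r₁ + r₂)/2 = 1.1235×10^6 km.
By Kepler's third law the transfer-orbit period is T = 2π√(a_t³/μ), so t = T/2 = 2.003×10^5 s.
Converting: 2.003×10^5 s ÷ 3600 s/hour = 55.6 hours.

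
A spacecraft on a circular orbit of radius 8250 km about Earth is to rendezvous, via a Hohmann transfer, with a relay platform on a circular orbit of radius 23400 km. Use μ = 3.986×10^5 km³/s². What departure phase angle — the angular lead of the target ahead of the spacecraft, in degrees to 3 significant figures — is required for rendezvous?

φ = 79.9°

The Hohmann ellipse has a_t = (r₁ + r₂)/2 = 15825 km.
The half-period of the transfer ellipse is t = π√(a_t³/μ) = 9906 s.
Target angular speed ω₂ = √(μ/r₂³) = 1.764×10^-4 rad/s.
Angle swept by the target during transfer: ω₂·t = 1.747 rad = 100.1°.
Arrival is 180° from departure on the ellipse, so φ = 180° − 100.1° = 79.9°.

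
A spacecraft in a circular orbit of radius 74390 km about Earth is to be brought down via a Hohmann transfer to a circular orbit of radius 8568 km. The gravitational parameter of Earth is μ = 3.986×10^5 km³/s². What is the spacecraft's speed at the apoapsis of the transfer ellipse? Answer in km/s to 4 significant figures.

v = 1.052 km/s

Transfer-ellipse semi-major axis a_t = (r₁ + r₂)/2 = (74390 + 8568)/2 = 41479 km.
At apoapsis, r = 74390 km.
Vis-viva: v = √[μ(2/r − 1/a_t)] = √[3.986×10^5 × (2/74390 − 1/41479)] = 1.052 km/s.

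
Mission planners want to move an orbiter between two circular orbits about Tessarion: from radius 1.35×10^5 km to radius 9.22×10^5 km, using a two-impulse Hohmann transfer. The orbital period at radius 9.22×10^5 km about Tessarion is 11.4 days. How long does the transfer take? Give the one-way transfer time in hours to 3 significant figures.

From Kepler's third law T² = 4π²r³/μ at r = 9.22×10^5 km, T = 11.4 days = 11.4 × 86400 s = 9.8496×10^5 s: μ = 4π²r³/T² = 3.18945×10^7 km³/s².
Semi-major axis of the transfer orbit: a_t = (1.350×10^5 + 9.220×10^5)/2 = 5.285×10^5 km.
Half the transfer-orbit period gives t = π√(a_t³/μ) = 2.137×10^5 s.
Converting: 2.137×10^5 s ÷ 3600 s/hour = 59.4 hours.

t = 59.4 hours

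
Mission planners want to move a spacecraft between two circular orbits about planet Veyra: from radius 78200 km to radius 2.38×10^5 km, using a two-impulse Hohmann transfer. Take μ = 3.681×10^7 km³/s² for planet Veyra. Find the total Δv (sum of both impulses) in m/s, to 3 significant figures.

Δv = 8610 m/s

The Hohmann ellipse has a_t = (r₁ + r₂)/2 = 1.581×10^5 km.
Circular speed at r₁: v₁ = √(μ/r₁) = √(3.681×10^7/78200) = 21.696 km/s.
Transfer-orbit speed at r₁ (vis-viva equation): v_p = √[μ(2/r₁ − 1/a_t)] = 26.620 km/s.
First burn Δv₁ = |v_p − v₁| = 4.924 km/s.
At r₂, v₂ = √(μ/r₂) = 12.4364 km/s.
Transfer-orbit speed at r₂: v_a = √[μ(2/r₂ − 1/a_t)] = 8.74645 km/s.
Second burn Δv₂ = |v₂ − v_a| = 3.690 km/s.
Total Δv = Δv₁ + Δv₂ = 8.614 km/s.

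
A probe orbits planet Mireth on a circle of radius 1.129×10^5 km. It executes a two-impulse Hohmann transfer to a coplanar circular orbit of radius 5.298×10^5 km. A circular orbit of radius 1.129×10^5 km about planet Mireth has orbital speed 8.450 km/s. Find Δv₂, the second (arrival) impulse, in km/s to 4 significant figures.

From the circular-orbit relation v² = μ/r at r = 1.129×10^5 km: μ = v²r = (8.450)² × 1.129×10^5 = 8.06134×10^6 km³/s².
The Hohmann ellipse has a_t = (r₁ + r₂)/2 = 3.2135×10^5 km.
On the circular orbit at r = 5.298×10^5 km, v_c = √(μ/r) = 3.901 km/s.
Vis-viva on the transfer ellipse at r = 5.298×10^5 km gives v_t = √[μ(2/r − 1/a_t)] = 2.312 km/s.
Δv₂ = |v_t − v_c| = |2.312 − 3.901| = 1.589 km/s.

Δv₂ = 1.589 km/s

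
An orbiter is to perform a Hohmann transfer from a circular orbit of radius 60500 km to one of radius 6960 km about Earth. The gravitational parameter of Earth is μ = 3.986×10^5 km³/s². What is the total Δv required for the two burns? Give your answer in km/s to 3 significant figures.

Δv = 3.97 km/s

Transfer-ellipse semi-major axis a_t = (r₁ + r₂)/2 = (60500 + 6960)/2 = 33730 km.
Circular speed at r₁: v₁ = √(μ/r₁) = √(3.986×10^5/60500) = 2.5668 km/s.
On the transfer ellipse at r₁, vis-viva equation gives v_a = √[μ(2/r₁ − 1/a_t)] = 1.1660 km/s.
First burn Δv₁ = |v_a − v₁| = 1.4008 km/s.
Circular speed at r₂: v₂ = √(μ/r₂) = 7.56770 km/s.
Transfer-orbit speed at r₂: v_p = √[μ(2/r₂ − 1/a_t)] = 10.1352 km/s.
Second burn Δv₂ = |v₂ − v_p| = 2.5675 km/s.
Total Δv = Δv₁ + Δv₂ = 3.968 km/s.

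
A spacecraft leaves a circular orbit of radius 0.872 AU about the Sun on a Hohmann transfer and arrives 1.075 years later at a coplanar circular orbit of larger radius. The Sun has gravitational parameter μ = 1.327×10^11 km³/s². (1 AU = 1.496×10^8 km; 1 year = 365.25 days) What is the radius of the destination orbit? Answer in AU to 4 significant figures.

In km: r₁ = 0.872 × 1.496×10^8 = 1.304512×10^8 km.
Transfer time t = 1.075 years × 365.25 × 86400 s = 3.392442×10^7 s, and t = π√(a_t³/μ).
So a_t = (μ t²/π²)^(1/3) = (1.327×10^11 × (3.392442×10^7)² / π²)^(1/3) = 2.4919×10^8 km.
Since a_t = (r₁ + r₂)/2, r₂ = 2a_t − r₁ = 2×2.4919×10^8 − 1.304512×10^8 = 3.679288×10^8 km.
In AU: r₂ = 3.679288×10^8 / 1.496×10^8 = 2.459 AU.

r₂ = 2.459 AU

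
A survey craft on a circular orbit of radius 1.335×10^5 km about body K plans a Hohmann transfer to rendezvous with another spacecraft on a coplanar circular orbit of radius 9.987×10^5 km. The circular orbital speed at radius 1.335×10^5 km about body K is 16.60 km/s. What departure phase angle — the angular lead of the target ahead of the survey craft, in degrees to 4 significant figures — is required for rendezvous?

From the circular-orbit relation v² = μ/r at r = 1.335×10^5 km: μ = v²r = (16.60)² × 1.335×10^5 = 3.67873×10^7 km³/s².
Transfer-ellipse semi-major axis a_t = (r₁ + r₂)/2 = (1.335×10^5 + 9.987×10^5)/2 = 5.661×10^5 km.
Transfer time t = π√(a_t³/μ) = 2.2062×10^5 s.
Target angular speed ω₂ = √(μ/r₂³) = 6.0771×10^-6 rad/s.
Angle swept by the target during transfer: ω₂·t = 1.3407 rad = 76.82°.
The survey craft traverses 180° on the transfer ellipse, so the target must lead by 180° − 76.82° = 103.2°.

φ = 103.2°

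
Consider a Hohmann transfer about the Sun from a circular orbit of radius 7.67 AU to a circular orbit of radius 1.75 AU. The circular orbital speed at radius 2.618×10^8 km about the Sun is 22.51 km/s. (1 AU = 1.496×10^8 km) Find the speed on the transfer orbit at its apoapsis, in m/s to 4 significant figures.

From the circular-orbit relation v² = μ/r at r = 2.618×10^8 km: μ = v²r = (22.51)² × 2.618×10^8 = 1.32654×10^11 km³/s².
In km: r₁ = 7.67 × 1.496×10^8 = 1.147432×10^9 km; r₂ = 1.75 × 1.496×10^8 = 2.618×10^8 km.
Transfer-ellipse semi-major axis a_t = (r₁ + r₂)/2 = (1.147432×10^9 + 2.618×10^8)/2 = 7.04616×10^8 km.
At apoapsis, r = 1.147432×10^9 km.
Applying v² = μ(2/r − 1/a_t): v = 6.554 km/s.

v = 6554 m/s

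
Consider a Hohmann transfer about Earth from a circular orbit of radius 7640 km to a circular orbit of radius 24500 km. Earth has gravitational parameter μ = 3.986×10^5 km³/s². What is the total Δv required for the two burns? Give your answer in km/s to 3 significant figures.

Transfer-ellipse semi-major axis a_t = (r₁ + r₂)/2 = (7640 + 24500)/2 = 16070 km.
Circular speed at r₁: v₁ = √(μ/r₁) = √(3.986×10^5/7640) = 7.223 km/s.
Transfer-orbit speed at r₁ (vis-viva equation): v_p = √[μ(2/r₁ − 1/a_t)] = 8.919 km/s.
First burn Δv₁ = |v_p − v₁| = 1.696 km/s.
At r₂, v₂ = √(μ/r₂) = 4.0335 km/s.
Transfer-orbit speed at r₂: v_a = √[μ(2/r₂ − 1/a_t)] = 2.7811 km/s.
Second burn Δv₂ = |v₂ − v_a| = 1.252 km/s.
Δv = Δv₁ + Δv₂ = 1.696 + 1.252 = 2.948 km/s.

Δv = 2.95 km/s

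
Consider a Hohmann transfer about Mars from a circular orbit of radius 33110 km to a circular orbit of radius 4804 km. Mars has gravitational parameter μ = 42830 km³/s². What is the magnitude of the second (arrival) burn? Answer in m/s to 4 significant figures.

Semi-major axis of the transfer orbit: a_t = (33110 + 4804)/2 = 18957 km.
On the circular orbit at r = 4804 km, v_c = √(μ/r) = 2.9859 km/s.
Transfer-orbit speed at the same r (vis-viva, a = a_t): v_t = √[μ(2/r − 1/a_t)] = 3.9461 km/s.
Δv₂ = |v_t − v_c| = |3.9461 − 2.9859| = 0.9602 km/s.

Δv₂ = 960.2 m/s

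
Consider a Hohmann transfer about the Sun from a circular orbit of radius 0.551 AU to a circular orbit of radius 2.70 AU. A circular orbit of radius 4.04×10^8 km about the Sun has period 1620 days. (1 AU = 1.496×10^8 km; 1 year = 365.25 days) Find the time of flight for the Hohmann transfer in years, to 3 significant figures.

t = 1.04 years

From Kepler's third law T² = 4π²r³/μ at r = 4.04×10^8 km, T = 1620 days = 1620 × 86400 s = 1.39968×10^8 s: μ = 4π²r³/T² = 1.32876×10^11 km³/s².
In km: r₁ = 0.551 × 1.496×10^8 = 8.24296×10^7 km; r₂ = 2.70 × 1.496×10^8 = 4.0392×10^8 km.
Semi-major axis of the transfer orbit: a_t = (8.24296×10^7 + 4.0392×10^8)/2 = 2.431748×10^8 km.
By Kepler's third law the transfer-orbit period is T = 2π√(a_t³/μ), so t = T/2 = 3.268×10^7 s.
Converting: 3.268×10^7 s ÷ 3.15576×10^7 s/year (365.25 × 86400) = 1.04 years.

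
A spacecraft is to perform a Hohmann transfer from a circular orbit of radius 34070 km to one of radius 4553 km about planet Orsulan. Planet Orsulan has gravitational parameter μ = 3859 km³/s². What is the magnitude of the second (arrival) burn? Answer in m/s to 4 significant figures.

Δv₂ = 302.2 m/s

The Hohmann ellipse has a_t = (r₁ + r₂)/2 = 19311.5 km.
On the circular orbit at r = 4553 km, v_c = √(μ/r) = 0.92064 km/s.
Transfer-orbit speed at the same r (vis-viva, a = a_t): v_t = √[μ(2/r − 1/a_t)] = 1.2228 km/s.
Δv₂ = |v_t − v_c| = |1.2228 − 0.92064| = 0.3022 km/s.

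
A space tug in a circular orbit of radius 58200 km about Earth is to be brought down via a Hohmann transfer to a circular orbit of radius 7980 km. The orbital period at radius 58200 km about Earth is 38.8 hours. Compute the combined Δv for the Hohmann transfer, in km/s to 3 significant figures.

From Kepler's third law T² = 4π²r³/μ at r = 58200 km, T = 38.8 hours = 38.8 × 3600 s = 1.3968×10^5 s: μ = 4π²r³/T² = 3.98897×10^5 km³/s².
Semi-major axis of the transfer orbit: a_t = (58200 + 7980)/2 = 33090 km.
Circular speed at r₁: v₁ = √(μ/r₁) = √(3.98897×10^5/58200) = 2.61799 km/s.
On the transfer ellipse at r₁, vis-viva equation gives v_a = √[μ(2/r₁ − 1/a_t)] = 1.28565 km/s.
First burn Δv₁ = |v_a − v₁| = 1.3323 km/s.
Circular speed at r₂: v₂ = √(μ/r₂) = 7.07015 km/s.
Transfer-orbit speed at r₂: v_p = √[μ(2/r₂ − 1/a_t)] = 9.37652 km/s.
Second burn Δv₂ = |v₂ − v_p| = 2.3064 km/s.
Total Δv = Δv₁ + Δv₂ = 3.639 km/s.

Δv = 3.64 km/s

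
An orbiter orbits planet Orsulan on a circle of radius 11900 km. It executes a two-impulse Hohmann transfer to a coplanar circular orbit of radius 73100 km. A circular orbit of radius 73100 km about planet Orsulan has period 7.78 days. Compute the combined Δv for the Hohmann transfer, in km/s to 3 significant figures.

From Kepler's third law T² = 4π²r³/μ at r = 73100 km, T = 7.78 days = 7.78 × 86400 s = 6.72192×10^5 s: μ = 4π²r³/T² = 34129.1 km³/s².
Semi-major axis of the transfer orbit: a_t = (11900 + 73100)/2 = 42500 km.
Circular speed at r₁: v₁ = √(μ/r₁) = √(34129.1/11900) = 1.6935 km/s.
On the transfer ellipse at r₁, vis-viva gives v_p = √[μ(2/r₁ − 1/a_t)] = 2.2210 km/s.
First burn Δv₁ = |v_p − v₁| = 0.5275 km/s.
Circular speed at r₂: v₂ = √(μ/r₂) = 0.6833 km/s.
Transfer-orbit speed at r₂: v_a = √[μ(2/r₂ − 1/a_t)] = 0.3616 km/s.
Second burn Δv₂ = |v₂ − v_a| = 0.3217 km/s.
Total Δv = Δv₁ + Δv₂ = 0.8492 km/s.

Δv = 0.849 km/s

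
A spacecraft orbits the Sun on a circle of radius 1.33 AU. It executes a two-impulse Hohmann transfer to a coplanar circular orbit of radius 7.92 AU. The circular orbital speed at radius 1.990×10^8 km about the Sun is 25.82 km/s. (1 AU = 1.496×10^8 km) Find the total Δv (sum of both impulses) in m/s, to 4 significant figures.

From the circular-orbit relation v² = μ/r at r = 1.990×10^8 km: μ = v²r = (25.82)² × 1.990×10^8 = 1.32668×10^11 km³/s².
In km: r₁ = 1.33 × 1.496×10^8 = 1.98968×10^8 km; r₂ = 7.92 × 1.496×10^8 = 1.184832×10^9 km.
Semi-major axis of the transfer orbit: a_t = (1.98968×10^8 + 1.184832×10^9)/2 = 6.919×10^8 km.
Circular speed at r₁: v₁ = √(μ/r₁) = √(1.32668×10^11/1.98968×10^8) = 25.822 km/s.
Transfer-orbit speed at r₁ (vis-viva equation): v_p = √[μ(2/r₁ − 1/a_t)] = 33.791 km/s.
First burn Δv₁ = |v_p − v₁| = 7.969 km/s.
Circular speed at r₂: v₂ = √(μ/r₂) = 10.5817 km/s.
Transfer-orbit speed at r₂: v_a = √[μ(2/r₂ − 1/a_t)] = 5.67446 km/s.
Second burn Δv₂ = |v₂ − v_a| = 4.907 km/s.
Total Δv = Δv₁ + Δv₂ = 12.88 km/s.

Δv = 12880 m/s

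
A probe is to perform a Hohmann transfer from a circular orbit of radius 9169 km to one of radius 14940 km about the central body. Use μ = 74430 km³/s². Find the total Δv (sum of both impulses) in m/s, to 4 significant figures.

Δv = 608.1 m/s

The Hohmann ellipse has a_t = (r₁ + r₂)/2 = 12054.5 km.
Circular speed at r₁: v₁ = √(μ/r₁) = √(74430/9169) = 2.84913 km/s.
On the transfer ellipse at r₁, v² = μ(2/r − 1/a) gives v_p = √[μ(2/r₁ − 1/a_t)] = 3.17186 km/s.
First burn Δv₁ = |v_p − v₁| = 0.3227 km/s.
Circular speed at r₂: v₂ = √(μ/r₂) = 2.2320 km/s.
Transfer-orbit speed at r₂: v_a = √[μ(2/r₂ − 1/a_t)] = 1.9466 km/s.
Second burn Δv₂ = |v₂ − v_a| = 0.2854 km/s.
Total Δv = Δv₁ + Δv₂ = 0.6081 km/s.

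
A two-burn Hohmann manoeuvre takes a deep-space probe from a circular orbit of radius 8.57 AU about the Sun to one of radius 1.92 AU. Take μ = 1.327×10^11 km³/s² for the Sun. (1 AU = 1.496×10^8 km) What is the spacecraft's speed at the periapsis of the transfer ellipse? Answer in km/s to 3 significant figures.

v = 27.5 km/s

In km: r₁ = 8.57 × 1.496×10^8 = 1.282072×10^9 km; r₂ = 1.92 × 1.496×10^8 = 2.87232×10^8 km.
Transfer-ellipse semi-major axis a_t = (r₁ + r₂)/2 = (1.282072×10^9 + 2.87232×10^8)/2 = 7.84652×10^8 km.
The periapsis of the transfer ellipse is at r = 2.87232×10^8 km.
Applying v² = μ(2/r − 1/a_t): v = 27.47 km/s.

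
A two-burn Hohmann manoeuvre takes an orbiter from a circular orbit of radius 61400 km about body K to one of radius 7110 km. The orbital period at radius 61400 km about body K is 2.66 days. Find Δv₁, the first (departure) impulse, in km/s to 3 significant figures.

From Kepler's third law T² = 4π²r³/μ at r = 61400 km, T = 2.66 days = 2.66 × 86400 s = 2.29824×10^5 s: μ = 4π²r³/T² = 1.73011×10^5 km³/s².
Semi-major axis of the transfer orbit: a_t = (61400 + 7110)/2 = 34255 km.
Circular speed at r = 61400 km: v_c = √(μ/r) = 1.67862 km/s.
Transfer-orbit speed at the same r (vis-viva, a = a_t): v_t = √[μ(2/r − 1/a_t)] = 0.764761 km/s.
Δv₁ = |v_t − v_c| = |0.764761 − 1.67862| = 0.9139 km/s.

Δv₁ = 0.914 km/s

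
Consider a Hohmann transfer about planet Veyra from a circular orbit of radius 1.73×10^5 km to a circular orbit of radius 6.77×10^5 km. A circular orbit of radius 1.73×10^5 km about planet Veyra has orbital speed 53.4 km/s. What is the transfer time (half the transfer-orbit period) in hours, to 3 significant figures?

t = 10.9 hours

From the circular-orbit relation v² = μ/r at r = 1.73×10^5 km: μ = v²r = (53.4)² × 1.73×10^5 = 4.93320×10^8 km³/s².
Transfer-ellipse semi-major axis a_t = (r₁ + r₂)/2 = (1.730×10^5 + 6.770×10^5)/2 = 4.250×10^5 km.
Half the transfer-orbit period gives t = π√(a_t³/μ) = 39190 s.
Converting: 39190 s ÷ 3600 s/hour = 10.9 hours.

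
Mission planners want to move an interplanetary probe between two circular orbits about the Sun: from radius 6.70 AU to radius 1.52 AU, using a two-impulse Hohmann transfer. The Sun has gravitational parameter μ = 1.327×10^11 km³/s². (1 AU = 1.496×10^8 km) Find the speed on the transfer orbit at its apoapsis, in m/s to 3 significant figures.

v = 7000 m/s

In km: r₁ = 6.70 × 1.496×10^8 = 1.00232×10^9 km; r₂ = 1.52 × 1.496×10^8 = 2.27392×10^8 km.
Transfer-ellipse semi-major axis a_t = (r₁ + r₂)/2 = (1.00232×10^9 + 2.27392×10^8)/2 = 6.14856×10^8 km.
At apoapsis, r = 1.00232×10^9 km.
From the vis-viva equation, v = √[μ(2/r − 1/a_t)] = 6.997 km/s.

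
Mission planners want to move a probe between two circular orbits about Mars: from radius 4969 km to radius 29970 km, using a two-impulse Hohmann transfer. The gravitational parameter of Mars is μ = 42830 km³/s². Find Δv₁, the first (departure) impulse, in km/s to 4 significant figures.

Transfer-ellipse semi-major axis a_t = (r₁ + r₂)/2 = (4969 + 29970)/2 = 17469.5 km.
On the circular orbit at r = 4969 km, v_c = √(μ/r) = 2.9359 km/s.
Transfer-orbit speed at the same r (vis-viva, a = a_t): v_t = √[μ(2/r − 1/a_t)] = 3.8454 km/s.
Δv₁ = |v_t − v_c| = |3.8454 − 2.9359| = 0.9095 km/s.

Δv₁ = 0.9095 km/s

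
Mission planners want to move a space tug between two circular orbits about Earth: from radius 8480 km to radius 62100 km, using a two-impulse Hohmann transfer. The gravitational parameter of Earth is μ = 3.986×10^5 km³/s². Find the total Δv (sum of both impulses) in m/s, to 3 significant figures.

Transfer-ellipse semi-major axis a_t = (r₁ + r₂)/2 = (8480 + 62100)/2 = 35290 km.
At r₁ the circular-orbit speed is v₁ = √(μ/r₁) = 6.8560 km/s.
On the transfer ellipse at r₁, vis-viva equation gives v_p = √[μ(2/r₁ − 1/a_t)] = 9.0947 km/s.
First burn Δv₁ = |v_p − v₁| = 2.2387 km/s.
Circular speed at r₂: v₂ = √(μ/r₂) = 2.5335 km/s.
Transfer-orbit speed at r₂: v_a = √[μ(2/r₂ − 1/a_t)] = 1.2419 km/s.
Second burn Δv₂ = |v₂ − v_a| = 1.2916 km/s.
Δv = Δv₁ + Δv₂ = 2.2387 + 1.2916 = 3.530 km/s.

Δv = 3530 m/s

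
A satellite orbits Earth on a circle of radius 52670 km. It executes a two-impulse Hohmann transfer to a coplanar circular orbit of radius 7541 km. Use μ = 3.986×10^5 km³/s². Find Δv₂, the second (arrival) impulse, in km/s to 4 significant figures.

Δv₂ = 2.346 km/s

The Hohmann ellipse has a_t = (r₁ + r₂)/2 = 30105.5 km.
Circular speed at r = 7541 km: v_c = √(μ/r) = 7.270 km/s.
Vis-viva on the transfer ellipse at r = 7541 km gives v_t = √[μ(2/r − 1/a_t)] = 9.616 km/s.
Δv₂ = |v_t − v_c| = |9.616 − 7.270| = 2.346 km/s.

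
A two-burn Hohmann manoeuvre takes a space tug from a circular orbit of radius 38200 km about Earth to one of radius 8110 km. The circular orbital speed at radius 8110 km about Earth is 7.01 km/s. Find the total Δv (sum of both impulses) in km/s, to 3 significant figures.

From the circular-orbit relation v² = μ/r at r = 8110 km: μ = v²r = (7.01)² × 8110 = 3.98526×10^5 km³/s².
Transfer-ellipse semi-major axis a_t = (r₁ + r₂)/2 = (38200 + 8110)/2 = 23155 km.
At r₁ the circular-orbit speed is v₁ = √(μ/r₁) = 3.230 km/s.
Transfer-orbit speed at r₁ (vis-viva): v_a = √[μ(2/r₁ − 1/a_t)] = 1.912 km/s.
First burn Δv₁ = |v_a − v₁| = 1.318 km/s.
Circular speed at r₂: v₂ = √(μ/r₂) = 7.010 km/s.
Transfer-orbit speed at r₂: v_p = √[μ(2/r₂ − 1/a_t)] = 9.004 km/s.
Second burn Δv₂ = |v₂ − v_p| = 1.994 km/s.
Δv = Δv₁ + Δv₂ = 1.318 + 1.994 = 3.312 km/s.

Δv = 3.31 km/s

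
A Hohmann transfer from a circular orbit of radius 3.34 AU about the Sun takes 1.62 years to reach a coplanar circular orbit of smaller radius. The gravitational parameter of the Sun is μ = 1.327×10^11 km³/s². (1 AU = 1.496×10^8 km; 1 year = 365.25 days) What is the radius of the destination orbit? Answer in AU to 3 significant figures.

r₂ = 1.04 AU

In km: r₁ = 3.34 × 1.496×10^8 = 4.99664×10^8 km.
Transfer time t = 1.62 years × 365.25 × 86400 s = 5.1123312×10^7 s, and t = π√(a_t³/μ).
So a_t = (μ t²/π²)^(1/3) = (1.327×10^11 × (5.1123312×10^7)² / π²)^(1/3) = 3.2754×10^8 km.
Since a_t = (r₁ + r₂)/2, r₂ = 2a_t − r₁ = 2×3.2754×10^8 − 4.99664×10^8 = 1.55416×10^8 km.
In AU: r₂ = 1.55416×10^8 / 1.496×10^8 = 1.04 AU.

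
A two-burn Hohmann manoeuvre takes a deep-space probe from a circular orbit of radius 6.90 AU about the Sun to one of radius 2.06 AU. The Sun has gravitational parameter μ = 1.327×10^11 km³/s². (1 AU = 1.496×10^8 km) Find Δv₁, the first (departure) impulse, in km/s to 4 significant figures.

Δv₁ = 3.650 km/s

In km: r₁ = 6.90 × 1.496×10^8 = 1.03224×10^9 km; r₂ = 2.06 × 1.496×10^8 = 3.08176×10^8 km.
The Hohmann ellipse has a_t = (r₁ + r₂)/2 = 6.70208×10^8 km.
On the circular orbit at r = 1.03224×10^9 km, v_c = √(μ/r) = 11.3382 km/s.
Vis-viva on the transfer ellipse at r = 1.03224×10^9 km gives v_t = √[μ(2/r − 1/a_t)] = 7.68847 km/s.
Δv₁ = |v_t − v_c| = |7.68847 − 11.3382| = 3.650 km/s.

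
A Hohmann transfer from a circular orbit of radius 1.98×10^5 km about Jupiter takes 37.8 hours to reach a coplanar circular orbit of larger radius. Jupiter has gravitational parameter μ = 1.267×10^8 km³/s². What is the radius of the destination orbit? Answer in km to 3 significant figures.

r₂ = 1.04×10^6 km

Transfer time t = 37.8 hours = 1.3608×10^5 s, and t = π√(a_t³/μ).
So a_t = (μ t²/π²)^(1/3) = (1.267×10^8 × (1.3608×10^5)² / π²)^(1/3) = 6.1947×10^5 km.
Since a_t = (r₁ + r₂)/2, r₂ = 2a_t − r₁ = 2×6.1947×10^5 − 1.980×10^5 = 1.04094×10^6 km.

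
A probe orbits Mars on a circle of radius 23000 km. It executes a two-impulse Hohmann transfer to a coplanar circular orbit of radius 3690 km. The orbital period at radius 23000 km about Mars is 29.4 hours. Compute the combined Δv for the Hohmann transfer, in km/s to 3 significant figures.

Δv = 1.71 km/s

From Kepler's third law T² = 4π²r³/μ at r = 23000 km, T = 29.4 hours = 29.4 × 3600 s = 1.0584×10^5 s: μ = 4π²r³/T² = 42878.9 km³/s².
Transfer-ellipse semi-major axis a_t = (r₁ + r₂)/2 = (23000 + 3690)/2 = 13345 km.
At r₁ the circular-orbit speed is v₁ = √(μ/r₁) = 1.36539 km/s.
Transfer-orbit speed at r₁ (v² = μ(2/r − 1/a)): v_a = √[μ(2/r₁ − 1/a_t)] = 0.717979 km/s.
First burn Δv₁ = |v_a − v₁| = 0.64741 km/s.
Circular speed at r₂: v₂ = √(μ/r₂) = 3.408856 km/s.
Transfer-orbit speed at r₂: v_p = √[μ(2/r₂ − 1/a_t)] = 4.475208 km/s.
Second burn Δv₂ = |v₂ − v_p| = 1.0664 km/s.
Δv = Δv₁ + Δv₂ = 0.64741 + 1.0664 = 1.714 km/s.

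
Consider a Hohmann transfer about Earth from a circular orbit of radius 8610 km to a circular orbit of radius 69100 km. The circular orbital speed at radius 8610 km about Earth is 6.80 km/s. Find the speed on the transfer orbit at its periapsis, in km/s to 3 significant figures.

From the circular-orbit relation v² = μ/r at r = 8610 km: μ = v²r = (6.80)² × 8610 = 3.98126×10^5 km³/s².
Semi-major axis of the transfer orbit: a_t = (8610 + 69100)/2 = 38855 km.
At periapsis, r = 8610 km.
From the vis-viva equation, v = √[μ(2/r − 1/a_t)] = 9.068 km/s.

v = 9.07 km/s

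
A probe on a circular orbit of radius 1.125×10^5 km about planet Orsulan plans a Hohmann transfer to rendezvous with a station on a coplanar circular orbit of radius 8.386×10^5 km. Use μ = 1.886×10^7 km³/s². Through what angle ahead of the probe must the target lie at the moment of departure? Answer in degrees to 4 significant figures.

φ = 103.1°

The Hohmann ellipse has a_t = (r₁ + r₂)/2 = 4.7555×10^5 km.
The half-period of the transfer ellipse is t = π√(a_t³/μ) = 2.3723×10^5 s.
The target's mean motion on its circular orbit is ω₂ = √(μ/r₂³) = 5.6551×10^-6 rad/s.
Angle swept by the target during transfer: ω₂·t = 1.3416 rad = 76.87°.
Arrival is 180° from departure on the ellipse, so φ = 180° − 76.87° = 103.1°.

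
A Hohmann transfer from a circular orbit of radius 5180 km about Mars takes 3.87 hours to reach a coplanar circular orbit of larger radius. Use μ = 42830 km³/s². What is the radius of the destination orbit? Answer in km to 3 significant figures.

r₂ = 13700 km

Transfer time t = 3.87 hours = 13932 s, and t = π√(a_t³/μ).
So a_t = (μ t²/π²)^(1/3) = (42830 × (13932)² / π²)^(1/3) = 9444.1 km.
Since a_t = (r₁ + r₂)/2, r₂ = 2a_t − r₁ = 2×9444.1 − 5180 = 13708.2 km.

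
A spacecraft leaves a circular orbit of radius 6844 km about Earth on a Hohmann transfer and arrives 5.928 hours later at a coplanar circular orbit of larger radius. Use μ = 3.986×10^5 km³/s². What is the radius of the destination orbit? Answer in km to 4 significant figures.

Transfer time t = 5.928 hours = 21340.8 s, and t = π√(a_t³/μ).
So a_t = (μ t²/π²)^(1/3) = (3.986×10^5 × (21340.8)² / π²)^(1/3) = 26397 km.
Since a_t = (r₁ + r₂)/2, r₂ = 2a_t − r₁ = 2×26397 − 6844 = 45950 km.

r₂ = 45950 km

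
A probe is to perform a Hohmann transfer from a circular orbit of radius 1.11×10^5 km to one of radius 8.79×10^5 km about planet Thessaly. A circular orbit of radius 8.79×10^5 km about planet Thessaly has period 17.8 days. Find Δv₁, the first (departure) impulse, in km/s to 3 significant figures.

From Kepler's third law T² = 4π²r³/μ at r = 8.79×10^5 km, T = 17.8 days = 17.8 × 86400 s = 1.53792×10^6 s: μ = 4π²r³/T² = 1.13360×10^7 km³/s².
Semi-major axis of the transfer orbit: a_t = (1.110×10^5 + 8.790×10^5)/2 = 4.950×10^5 km.
On the circular orbit at r = 1.110×10^5 km, v_c = √(μ/r) = 10.106 km/s.
Transfer-orbit speed at the same r (vis-viva, a = a_t): v_t = √[μ(2/r − 1/a_t)] = 13.467 km/s.
Δv₁ = |v_t − v_c| = |13.467 − 10.106| = 3.361 km/s.

Δv₁ = 3.36 km/s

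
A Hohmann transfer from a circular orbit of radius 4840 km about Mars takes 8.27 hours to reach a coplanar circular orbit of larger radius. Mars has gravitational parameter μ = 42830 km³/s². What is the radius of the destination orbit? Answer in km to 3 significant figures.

r₂ = 26500 km

Transfer time t = 8.27 hours = 29772 s, and t = π√(a_t³/μ).
So a_t = (μ t²/π²)^(1/3) = (42830 × (29772)² / π²)^(1/3) = 15668 km.
Since a_t = (r₁ + r₂)/2, r₂ = 2a_t − r₁ = 2×15668 − 4840 = 26496 km.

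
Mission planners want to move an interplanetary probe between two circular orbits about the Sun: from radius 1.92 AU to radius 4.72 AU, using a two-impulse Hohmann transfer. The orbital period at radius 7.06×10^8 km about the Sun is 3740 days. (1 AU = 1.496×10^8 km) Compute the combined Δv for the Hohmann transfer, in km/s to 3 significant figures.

From Kepler's third law T² = 4π²r³/μ at r = 7.06×10^8 km, T = 3740 days = 3740 × 86400 s = 3.23136×10^8 s: μ = 4π²r³/T² = 1.33046×10^11 km³/s².
In km: r₁ = 1.92 × 1.496×10^8 = 2.87232×10^8 km; r₂ = 4.72 × 1.496×10^8 = 7.06112×10^8 km.
Semi-major axis of the transfer orbit: a_t = (2.87232×10^8 + 7.06112×10^8)/2 = 4.96672×10^8 km.
Circular speed at r₁: v₁ = √(μ/r₁) = √(1.33046×10^11/2.87232×10^8) = 21.52 km/s.
On the transfer ellipse at r₁, v² = μ(2/r − 1/a) gives v_p = √[μ(2/r₁ − 1/a_t)] = 25.66 km/s.
First burn Δv₁ = |v_p − v₁| = 4.140 km/s.
Circular speed at r₂: v₂ = √(μ/r₂) = 13.727 km/s.
Transfer-orbit speed at r₂: v_a = √[μ(2/r₂ − 1/a_t)] = 10.439 km/s.
Second burn Δv₂ = |v₂ − v_a| = 3.288 km/s.
Δv = Δv₁ + Δv₂ = 4.140 + 3.288 = 7.428 km/s.

Δv = 7.43 km/s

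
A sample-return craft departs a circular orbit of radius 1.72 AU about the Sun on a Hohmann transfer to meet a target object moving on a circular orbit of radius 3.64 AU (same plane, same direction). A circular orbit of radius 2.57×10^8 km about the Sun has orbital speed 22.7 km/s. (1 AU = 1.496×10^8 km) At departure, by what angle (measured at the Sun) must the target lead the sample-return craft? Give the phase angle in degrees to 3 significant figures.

From the circular-orbit relation v² = μ/r at r = 2.57×10^8 km: μ = v²r = (22.7)² × 2.57×10^8 = 1.32430×10^11 km³/s².
In km: r₁ = 1.72 × 1.496×10^8 = 2.57312×10^8 km; r₂ = 3.64 × 1.496×10^8 = 5.44544×10^8 km.
Transfer-ellipse semi-major axis a_t = (r₁ + r₂)/2 = (2.57312×10^8 + 5.44544×10^8)/2 = 4.00928×10^8 km.
The half-period of the transfer ellipse is t = π√(a_t³/μ) = 6.930×10^7 s.
Target angular speed ω₂ = √(μ/r₂³) = 2.864×10^-8 rad/s.
Angle swept by the target during transfer: ω₂·t = 1.985 rad = 113.7°.
The sample-return craft traverses 180° on the transfer ellipse, so the target must lead by 180° − 113.7° = 66.3°.

φ = 66.3°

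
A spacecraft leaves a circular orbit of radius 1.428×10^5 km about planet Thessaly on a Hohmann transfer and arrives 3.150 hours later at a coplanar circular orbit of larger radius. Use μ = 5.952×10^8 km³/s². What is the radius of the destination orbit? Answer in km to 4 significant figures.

Transfer time t = 3.150 hours = 11340 s, and t = π√(a_t³/μ).
So a_t = (μ t²/π²)^(1/3) = (5.952×10^8 × (11340)² / π²)^(1/3) = 1.9794×10^5 km.
Since a_t = (r₁ + r₂)/2, r₂ = 2a_t − r₁ = 2×1.9794×10^5 − 1.428×10^5 = 2.5308×10^5 km.

r₂ = 2.531×10^5 km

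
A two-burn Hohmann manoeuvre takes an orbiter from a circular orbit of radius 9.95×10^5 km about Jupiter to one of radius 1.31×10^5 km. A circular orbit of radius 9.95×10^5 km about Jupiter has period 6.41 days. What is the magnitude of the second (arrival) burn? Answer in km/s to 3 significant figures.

From Kepler's third law T² = 4π²r³/μ at r = 9.95×10^5 km, T = 6.41 days = 6.41 × 86400 s = 5.53824×10^5 s: μ = 4π²r³/T² = 1.26790×10^8 km³/s².
Transfer-ellipse semi-major axis a_t = (r₁ + r₂)/2 = (9.950×10^5 + 1.310×10^5)/2 = 5.630×10^5 km.
Circular speed at r = 1.310×10^5 km: v_c = √(μ/r) = 31.11 km/s.
Transfer-orbit speed at the same r (vis-viva, a = a_t): v_t = √[μ(2/r − 1/a_t)] = 41.36 km/s.
Δv₂ = |v_t − v_c| = |41.36 − 31.11| = 10.25 km/s.

Δv₂ = 10.2 km/s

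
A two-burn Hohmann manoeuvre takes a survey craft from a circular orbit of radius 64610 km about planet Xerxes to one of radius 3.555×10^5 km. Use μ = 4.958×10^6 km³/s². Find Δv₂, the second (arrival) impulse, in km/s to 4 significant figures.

Semi-major axis of the transfer orbit: a_t = (64610 + 3.555×10^5)/2 = 2.10055×10^5 km.
On the circular orbit at r = 3.555×10^5 km, v_c = √(μ/r) = 3.7345 km/s.
Vis-viva on the transfer ellipse at r = 3.555×10^5 km gives v_t = √[μ(2/r − 1/a_t)] = 2.0712 km/s.
Δv₂ = |v_t − v_c| = |2.0712 − 3.7345| = 1.663 km/s.

Δv₂ = 1.663 km/s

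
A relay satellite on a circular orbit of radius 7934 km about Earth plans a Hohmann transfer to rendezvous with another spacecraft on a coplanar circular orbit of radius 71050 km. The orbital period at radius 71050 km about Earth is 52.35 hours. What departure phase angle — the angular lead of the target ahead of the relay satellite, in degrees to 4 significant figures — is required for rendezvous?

From Kepler's third law T² = 4π²r³/μ at r = 71050 km, T = 52.35 hours = 52.35 × 3600 s = 1.8846×10^5 s: μ = 4π²r³/T² = 3.98670×10^5 km³/s².
Semi-major axis of the transfer orbit: a_t = (7934 + 71050)/2 = 39492 km.
Transfer time t = π√(a_t³/μ) = 39050 s.
Target angular speed ω₂ = √(μ/r₂³) = 3.334×10^-5 rad/s.
Angle swept by the target during transfer: ω₂·t = 1.3019 rad = 74.59°.
The relay satellite traverses 180° on the transfer ellipse, so the target must lead by 180° − 74.59° = 105.4°.

φ = 105.4°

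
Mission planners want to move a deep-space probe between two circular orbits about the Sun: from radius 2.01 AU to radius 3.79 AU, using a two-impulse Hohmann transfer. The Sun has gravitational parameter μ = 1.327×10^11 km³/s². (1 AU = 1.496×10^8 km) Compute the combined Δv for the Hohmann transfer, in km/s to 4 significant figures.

Δv = 5.570 km/s

In km: r₁ = 2.01 × 1.496×10^8 = 3.00696×10^8 km; r₂ = 3.79 × 1.496×10^8 = 5.66984×10^8 km.
Semi-major axis of the transfer orbit: a_t = (3.00696×10^8 + 5.66984×10^8)/2 = 4.3384×10^8 km.
At r₁ the circular-orbit speed is v₁ = √(μ/r₁) = 21.0074 km/s.
On the transfer ellipse at r₁, vis-viva gives v_p = √[μ(2/r₁ − 1/a_t)] = 24.0155 km/s.
First burn Δv₁ = |v_p − v₁| = 3.008 km/s.
At r₂, v₂ = √(μ/r₂) = 15.2985 km/s.
Transfer-orbit speed at r₂: v_a = √[μ(2/r₂ − 1/a_t)] = 12.7365 km/s.
Second burn Δv₂ = |v₂ − v_a| = 2.562 km/s.
Total Δv = Δv₁ + Δv₂ = 5.570 km/s.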